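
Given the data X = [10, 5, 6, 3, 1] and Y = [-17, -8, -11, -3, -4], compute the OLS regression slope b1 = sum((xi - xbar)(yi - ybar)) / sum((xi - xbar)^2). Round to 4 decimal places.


First compute the means: xbar = 5.0000, ybar = -8.6000.
Then S_xx = sum((xi - xbar)^2) = 46.0000.
S_xy = sum((xi - xbar)(yi - ybar)) = -74.0000.
b1 = S_xy / S_xx = -74.0000 / 46.0000 = -1.6087.

-1.6087


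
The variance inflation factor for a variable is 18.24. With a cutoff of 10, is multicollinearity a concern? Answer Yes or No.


Check: VIF = 18.24 vs threshold = 10.
Since 18.24 >= 10, the answer is Yes.

Yes


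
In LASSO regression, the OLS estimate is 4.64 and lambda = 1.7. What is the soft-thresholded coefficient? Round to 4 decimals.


Check: |4.64| = 4.64 vs lambda = 1.7.
Since |beta| > lambda, coefficient = sign(beta)*(|beta| - lambda) = 2.9400.
Soft-thresholded coefficient = 2.9400.

2.9400


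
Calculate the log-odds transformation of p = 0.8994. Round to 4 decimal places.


Compute the odds: 0.8994/0.1006 = 8.9404.
Take the natural log: ln(8.9404) = 2.1906.

2.1906


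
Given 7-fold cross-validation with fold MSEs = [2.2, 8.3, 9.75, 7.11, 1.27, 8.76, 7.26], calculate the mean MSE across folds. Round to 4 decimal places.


Add all fold MSEs: 44.6500.
Divide by k = 7: 44.6500/7 = 6.3786.

6.3786


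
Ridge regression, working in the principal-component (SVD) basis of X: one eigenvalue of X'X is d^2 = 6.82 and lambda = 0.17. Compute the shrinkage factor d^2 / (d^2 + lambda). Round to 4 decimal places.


Compute the denominator: 6.82 + 0.17 = 6.9900.
Shrinkage factor = 6.82 / 6.9900 = 0.9757.

0.9757


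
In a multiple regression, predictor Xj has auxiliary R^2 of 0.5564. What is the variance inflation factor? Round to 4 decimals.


Using VIF = 1/(1 - R^2_j):
1 - 0.5564 = 0.4436.
VIF = 2.2543.

2.2543


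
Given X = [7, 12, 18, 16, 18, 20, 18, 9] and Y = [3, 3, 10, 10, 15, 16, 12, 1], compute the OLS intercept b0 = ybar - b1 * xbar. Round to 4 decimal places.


Compute b1 = 1.1115 from the OLS formula.
With xbar = 14.7500 and ybar = 8.7500, the intercept is:
b0 = 8.7500 - 1.1115 * 14.7500 = -7.6440.

-7.6440


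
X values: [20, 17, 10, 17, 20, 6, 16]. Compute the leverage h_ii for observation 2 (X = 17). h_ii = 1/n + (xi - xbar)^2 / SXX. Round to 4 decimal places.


Compute xbar = 15.1429 with n = 7 observations.
SXX = 164.8571.
Leverage = 1/7 + (17 - 15.1429)^2/164.8571 = 0.1638.

0.1638


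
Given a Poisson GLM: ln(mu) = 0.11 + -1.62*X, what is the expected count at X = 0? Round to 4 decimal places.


Linear predictor: eta = 0.11 + (-1.62)(0) = 0.1100.
Expected count: mu = exp(0.1100) = 1.1163.

1.1163


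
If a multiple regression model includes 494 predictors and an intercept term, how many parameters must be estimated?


Each predictor gets one coefficient, plus one intercept.
Total parameters = 494 + 1 = 495.

495


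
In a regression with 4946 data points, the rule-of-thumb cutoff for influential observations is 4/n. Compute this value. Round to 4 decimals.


Using the rule of thumb:
Threshold = 4 / 4946 = 0.0008.

0.0008


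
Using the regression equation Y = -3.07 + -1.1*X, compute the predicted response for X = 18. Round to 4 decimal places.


Plug X = 18 into Y = -3.07 + -1.1*X:
Y = -3.07 + -19.8000 = -22.8700.

-22.8700


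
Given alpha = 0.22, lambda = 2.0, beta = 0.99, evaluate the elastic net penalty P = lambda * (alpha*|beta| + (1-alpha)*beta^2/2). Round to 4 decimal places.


alpha * |beta| = 0.22 * 0.99 = 0.2178.
(1-alpha) * beta^2/2 = 0.78 * 0.9801/2 = 0.3822.
Total = 2.0 * (0.2178 + 0.3822) = 1.2001.

1.2001


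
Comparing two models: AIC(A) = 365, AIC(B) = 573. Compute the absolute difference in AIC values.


Absolute difference = |365 - 573| = 208.
The model with lower AIC (A) is preferred.

208


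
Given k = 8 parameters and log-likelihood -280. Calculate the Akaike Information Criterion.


AIC = 2*8 - 2*(-280).
= 16 + 560 = 576.

576


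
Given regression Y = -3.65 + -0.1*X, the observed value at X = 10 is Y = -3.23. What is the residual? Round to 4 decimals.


Compute yhat = -3.65 + (-0.1)(10) = -4.6500.
Residual = actual - predicted = -3.23 - -4.6500 = 1.4200.

1.4200


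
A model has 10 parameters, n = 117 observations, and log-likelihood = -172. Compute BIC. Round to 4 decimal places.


Compute k*ln(n) = 10*ln(117) = 10*4.762174 = 47.621740.
Then -2*loglik = 344.
BIC = 47.621740 + 344 = 391.621740, which rounds to 391.6217.

391.6217


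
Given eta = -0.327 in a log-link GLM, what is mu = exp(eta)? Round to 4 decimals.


The inverse log link gives:
mu = exp(-0.327) = 0.7211.

0.7211


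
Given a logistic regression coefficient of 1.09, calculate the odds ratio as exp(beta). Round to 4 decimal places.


Odds ratio = exp(beta) = exp(1.09).
= 2.9743.

2.9743


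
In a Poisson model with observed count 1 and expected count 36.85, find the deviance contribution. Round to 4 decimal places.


y/mu = 1/36.85 = 0.027137 (approx.), and ln(1/36.85) = -3.606856.
y * ln(y/mu) = 1 * -3.606856 = -3.606856.
y - mu = -35.85.
D = 2 * (-3.606856 - -35.85) = 64.486288, which rounds to 64.4863.

64.4863


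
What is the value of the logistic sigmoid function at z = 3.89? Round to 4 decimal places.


First, exp(-3.8900) = 0.0204.
Then sigma(z) = 1/(1 + 0.0204) = 0.9800.

0.9800


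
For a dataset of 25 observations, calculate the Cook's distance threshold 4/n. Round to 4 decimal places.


Using the rule of thumb:
Threshold = 4 / 25 = 0.1600.

0.1600


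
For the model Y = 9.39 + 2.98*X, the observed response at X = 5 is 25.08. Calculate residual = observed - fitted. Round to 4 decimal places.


Compute yhat = 9.39 + (2.98)(5) = 24.2900.
Residual = actual - predicted = 25.08 - 24.2900 = 0.7900.

0.7900


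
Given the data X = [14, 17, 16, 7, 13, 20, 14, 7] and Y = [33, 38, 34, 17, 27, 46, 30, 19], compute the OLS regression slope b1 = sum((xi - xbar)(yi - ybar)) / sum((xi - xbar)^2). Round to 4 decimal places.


Calculate xbar = 13.5000, ybar = 30.5000.
S_xx = 146.0000, S_xy = 301.0000.
Using b1 = S_xy / S_xx = 301.0000 / 146.0000, we get b1 = 2.0616.

2.0616


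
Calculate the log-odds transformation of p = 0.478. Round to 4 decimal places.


1 - p = 0.522.
p/(1-p) = 0.9157.
logit = ln(0.9157) = -0.0881.

-0.0881


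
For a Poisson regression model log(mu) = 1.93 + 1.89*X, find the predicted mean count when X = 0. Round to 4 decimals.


eta = 1.93 + 1.89 * 0 = 1.9300.
mu = exp(1.9300) = 6.8895.

6.8895


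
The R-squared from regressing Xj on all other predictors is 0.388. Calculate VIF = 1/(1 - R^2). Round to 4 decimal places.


Using VIF = 1/(1 - R^2_j):
1 - 0.388 = 0.612.
VIF = 1.6340.

1.6340


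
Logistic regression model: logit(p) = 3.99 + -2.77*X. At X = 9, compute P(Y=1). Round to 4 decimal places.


z = 3.99 + -2.77 * 9 = -20.9400.
Sigmoid: P = 1 / (1 + exp(20.9400)) = 0.0000.

0.0000


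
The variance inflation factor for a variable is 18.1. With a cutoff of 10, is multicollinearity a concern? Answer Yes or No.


Compare VIF = 18.1 to the threshold of 10.
18.1 >= 10, so the answer is Yes.

Yes


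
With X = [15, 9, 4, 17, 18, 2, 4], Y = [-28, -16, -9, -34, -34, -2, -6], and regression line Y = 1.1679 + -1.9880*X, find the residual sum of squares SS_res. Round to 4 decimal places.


For each point, residual = actual - predicted.
Residuals: [0.6521, 0.7241, -2.2159, -1.3719, 0.6161, 0.8081, 0.7841].
Sum of squared residuals = 9.3893.

9.3893


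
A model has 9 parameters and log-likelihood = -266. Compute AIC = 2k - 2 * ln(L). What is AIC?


Compute:
2k = 2*9 = 18.
-2*loglik = -2*(-266) = 532.
AIC = 18 + 532 = 550.

550


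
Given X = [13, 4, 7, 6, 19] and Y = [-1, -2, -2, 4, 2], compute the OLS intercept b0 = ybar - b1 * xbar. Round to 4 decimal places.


First find the slope: b1 = 0.1141.
Means: xbar = 9.8000, ybar = 0.2000.
b0 = ybar - b1 * xbar = 0.2000 - 0.1141 * 9.8000 = -0.9178.

-0.9178


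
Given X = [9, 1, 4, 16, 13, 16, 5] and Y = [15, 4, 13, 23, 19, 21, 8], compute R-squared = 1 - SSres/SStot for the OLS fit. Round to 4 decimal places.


The fitted line is Y = 4.6762 + 1.0979*X.
SSres = 25.6162, SStot = 289.4286.
R^2 = 1 - SSres/SStot = 0.9115.

0.9115


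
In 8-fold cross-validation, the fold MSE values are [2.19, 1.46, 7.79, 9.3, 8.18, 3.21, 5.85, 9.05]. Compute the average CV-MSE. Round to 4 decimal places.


Total MSE across folds = 47.0300.
CV-MSE = 47.0300/8 = 5.8788.

5.8788


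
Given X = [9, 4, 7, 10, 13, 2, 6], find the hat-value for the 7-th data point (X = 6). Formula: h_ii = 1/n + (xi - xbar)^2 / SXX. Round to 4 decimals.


n = 7, xbar = 7.2857.
SXX = sum((xi - xbar)^2) = 83.4286.
h = 1/7 + (6 - 7.2857)^2 / 83.4286 = 0.1627.

0.1627


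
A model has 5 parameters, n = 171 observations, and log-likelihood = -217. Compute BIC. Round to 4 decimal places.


k * ln(n) = 5 * ln(171) = 5 * 5.141664 = 25.708320.
-2 * loglik = -2 * (-217) = 434.
BIC = 25.708320 + 434 = 459.708320, which rounds to 459.7083.

459.7083


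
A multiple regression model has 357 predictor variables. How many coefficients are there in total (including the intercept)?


Including the intercept, the model has 357 predictor coefficients + 1 intercept.
Total = 358.

358


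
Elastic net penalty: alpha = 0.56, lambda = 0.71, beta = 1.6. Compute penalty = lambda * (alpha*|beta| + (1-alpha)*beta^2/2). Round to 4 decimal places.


Compute:
L1 = 0.56 * 1.6 = 0.8960.
L2 = 0.44 * 1.6^2 / 2 = 0.5632.
Penalty = 0.71 * (0.8960 + 0.5632) = 1.0360.

1.0360


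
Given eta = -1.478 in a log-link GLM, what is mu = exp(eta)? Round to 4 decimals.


Apply the inverse link:
mu = e^-1.478 = 0.2281.

0.2281


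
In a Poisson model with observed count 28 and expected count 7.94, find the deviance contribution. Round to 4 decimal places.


y/mu = 28/7.94 = 3.526448 (approx.), and ln(28/7.94) = 1.260291.
y * ln(y/mu) = 28 * 1.260291 = 35.288148.
y - mu = 20.06.
D = 2 * (35.288148 - 20.06) = 30.456296, which rounds to 30.4563.

30.4563


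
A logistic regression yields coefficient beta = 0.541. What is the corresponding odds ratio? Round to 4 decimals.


Odds ratio = exp(beta) = exp(0.541).
= 1.7177.

1.7177


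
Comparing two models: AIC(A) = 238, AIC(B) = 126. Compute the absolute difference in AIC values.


|AIC_A - AIC_B| = |238 - 126| = 112.
Model B is preferred (lower AIC).

112


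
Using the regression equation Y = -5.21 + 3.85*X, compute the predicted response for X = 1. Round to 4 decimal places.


Substitute X = 1 into the equation:
Y = -5.21 + 3.85 * 1 = -5.21 + 3.8500 = -1.3600.

-1.3600


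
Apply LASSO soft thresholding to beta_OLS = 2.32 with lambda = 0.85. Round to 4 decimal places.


Check: |2.32| = 2.32 vs lambda = 0.85.
Since |beta| > lambda, coefficient = sign(beta)*(|beta| - lambda) = 1.4700.
Soft-thresholded coefficient = 1.4700.

1.4700


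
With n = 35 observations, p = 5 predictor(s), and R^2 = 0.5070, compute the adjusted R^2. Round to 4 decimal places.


Plug in: Adj R^2 = 1 - (1 - 0.5070) * 34/29.
= 1 - 0.4930 * 34/29
= 1 - 16.7620 / 29
= 1 - 0.5780 = 0.4220.

0.4220


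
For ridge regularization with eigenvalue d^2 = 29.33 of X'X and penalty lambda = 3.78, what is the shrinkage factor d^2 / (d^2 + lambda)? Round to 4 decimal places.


d^2 + lambda = 29.33 + 3.78 = 33.1100.
Shrinkage factor = 29.33/33.1100 = 0.8858.

0.8858


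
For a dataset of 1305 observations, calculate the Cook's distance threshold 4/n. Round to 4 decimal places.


Cook's distance cutoff = 4/n = 4/1305.
= 0.0031.

0.0031


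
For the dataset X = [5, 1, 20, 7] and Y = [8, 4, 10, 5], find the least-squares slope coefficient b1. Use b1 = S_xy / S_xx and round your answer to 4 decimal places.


First compute the means: xbar = 8.2500, ybar = 6.7500.
Then S_xx = sum((xi - xbar)^2) = 202.7500.
S_xy = sum((xi - xbar)(yi - ybar)) = 56.2500.
b1 = S_xy / S_xx = 56.2500 / 202.7500 = 0.2774.

0.2774


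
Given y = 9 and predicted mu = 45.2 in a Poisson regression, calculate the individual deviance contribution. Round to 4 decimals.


First: ln(9/45.2) = -1.613873.
Then: 9 * -1.613873 = -14.524857.
y - mu = 9 - 45.2 = -36.2.
D = 2(-14.524857 - -36.2) = 43.350286, which rounds to 43.3503.

43.3503


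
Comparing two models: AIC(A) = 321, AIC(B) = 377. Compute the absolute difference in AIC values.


Absolute difference = |321 - 377| = 56.
The model with lower AIC (A) is preferred.

56


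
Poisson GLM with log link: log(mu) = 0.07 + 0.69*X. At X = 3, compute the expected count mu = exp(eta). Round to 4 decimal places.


Linear predictor: eta = 0.07 + (0.69)(3) = 2.1400.
Expected count: mu = exp(2.1400) = 8.4994.

8.4994


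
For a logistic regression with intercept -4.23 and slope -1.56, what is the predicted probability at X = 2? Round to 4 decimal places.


Compute z = -4.23 + (-1.56)(2) = -7.3500.
exp(-z) = 1556.1965.
P = 1/(1 + 1556.1965) = 0.0006.

0.0006


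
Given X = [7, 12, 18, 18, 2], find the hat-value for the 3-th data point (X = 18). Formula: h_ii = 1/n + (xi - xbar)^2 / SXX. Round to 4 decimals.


Compute xbar = 11.4000 with n = 5 observations.
SXX = 195.2000.
Leverage = 1/5 + (18 - 11.4000)^2/195.2000 = 0.4232.

0.4232


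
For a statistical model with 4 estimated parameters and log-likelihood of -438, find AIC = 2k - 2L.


Compute:
2k = 2*4 = 8.
-2*loglik = -2*(-438) = 876.
AIC = 8 + 876 = 884.

884


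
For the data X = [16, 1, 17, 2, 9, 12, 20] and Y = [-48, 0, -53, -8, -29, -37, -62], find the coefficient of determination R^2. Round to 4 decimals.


Fit the OLS line: b0 = 0.4508, b1 = -3.1189.
SSres = 16.2199.
SStot = 3206.8571.
R^2 = 1 - 16.2199/3206.8571 = 0.9949.

0.9949


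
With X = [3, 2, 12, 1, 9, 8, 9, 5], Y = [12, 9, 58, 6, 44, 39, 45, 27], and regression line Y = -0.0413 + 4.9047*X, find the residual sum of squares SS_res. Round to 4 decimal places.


For each point, residual = actual - predicted.
Residuals: [-2.6728, -0.7681, -0.8151, 1.1366, -0.1010, -0.1963, 0.8990, 2.5178].
Sum of squared residuals = 16.8863.

16.8863


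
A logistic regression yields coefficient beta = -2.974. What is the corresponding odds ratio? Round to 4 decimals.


exp(-2.974) = 0.0511.
So the odds ratio is 0.0511.

0.0511


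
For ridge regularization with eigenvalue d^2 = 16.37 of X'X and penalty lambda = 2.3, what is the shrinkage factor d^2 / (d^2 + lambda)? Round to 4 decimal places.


Compute the denominator: 16.37 + 2.3 = 18.6700.
Shrinkage factor = 16.37 / 18.6700 = 0.8768.

0.8768


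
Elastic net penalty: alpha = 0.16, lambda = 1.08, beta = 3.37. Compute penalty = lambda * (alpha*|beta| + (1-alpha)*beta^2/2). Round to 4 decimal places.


L1 component = 0.16 * |3.37| = 0.5392.
L2 component = 0.84 * 3.37^2 / 2 = 4.7699.
Penalty = 1.08 * (0.5392 + 4.7699) = 1.08 * 5.3091 = 5.7338.

5.7338


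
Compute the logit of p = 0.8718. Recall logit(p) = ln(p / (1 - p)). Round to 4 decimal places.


The odds are p/(1-p) = 0.8718 / 0.1282 = 6.8003.
logit(p) = ln(6.8003) = 1.9170.

1.9170


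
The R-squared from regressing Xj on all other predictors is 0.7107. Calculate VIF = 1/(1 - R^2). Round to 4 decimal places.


Denominator: 1 - 0.7107 = 0.2893.
VIF = 1 / 0.2893 = 3.4566.

3.4566


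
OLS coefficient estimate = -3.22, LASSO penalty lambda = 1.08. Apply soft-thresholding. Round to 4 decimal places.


Absolute value: |-3.22| = 3.22.
Compare to lambda = 1.08.
Since |beta| > lambda, coefficient = sign(beta)*(|beta| - lambda) = -2.1400.

-2.1400


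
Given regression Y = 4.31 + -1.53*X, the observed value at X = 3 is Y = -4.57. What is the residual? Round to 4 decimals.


Fitted value at X = 3 is yhat = 4.31 + -1.53*3 = -0.2800.
Residual = -4.57 - -0.2800 = -4.2900.

-4.2900


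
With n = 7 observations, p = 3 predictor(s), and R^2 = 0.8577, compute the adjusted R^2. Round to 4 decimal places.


Adjusted R^2 = 1 - (1 - R^2) * (n-1)/(n-p-1).
(1 - R^2) = 0.1423.
(n-1)/(n-p-1) = 6/3.
(1 - R^2) * (n-1) = 0.1423 * 6 = 0.8538.
Divide by (n-p-1): 0.8538 / 3 = 0.2846.
Adj R^2 = 1 - 0.2846 = 0.7154.

0.7154


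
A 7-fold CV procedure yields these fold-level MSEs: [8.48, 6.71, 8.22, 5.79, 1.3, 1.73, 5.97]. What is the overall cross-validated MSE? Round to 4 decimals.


Add all fold MSEs: 38.2000.
Divide by k = 7: 38.2000/7 = 5.4571.

5.4571


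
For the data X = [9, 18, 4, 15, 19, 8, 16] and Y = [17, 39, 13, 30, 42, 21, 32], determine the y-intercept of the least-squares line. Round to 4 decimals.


First find the slope: b1 = 1.8852.
Means: xbar = 12.7143, ybar = 27.7143.
b0 = ybar - b1 * xbar = 27.7143 - 1.8852 * 12.7143 = 3.7449.

3.7449


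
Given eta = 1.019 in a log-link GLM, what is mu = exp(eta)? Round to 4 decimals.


Apply the inverse link:
mu = e^1.019 = 2.7704.

2.7704


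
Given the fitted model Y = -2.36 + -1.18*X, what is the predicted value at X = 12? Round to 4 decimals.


Plug X = 12 into Y = -2.36 + -1.18*X:
Y = -2.36 + -14.1600 = -16.5200.

-16.5200


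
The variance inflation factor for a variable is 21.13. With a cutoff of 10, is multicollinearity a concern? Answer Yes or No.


Compare VIF = 21.13 to the threshold of 10.
21.13 >= 10, so the answer is Yes.

Yes


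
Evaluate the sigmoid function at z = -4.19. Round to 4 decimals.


First, exp(4.1900) = 66.0228.
Then sigma(z) = 1/(1 + 66.0228) = 0.0149.

0.0149


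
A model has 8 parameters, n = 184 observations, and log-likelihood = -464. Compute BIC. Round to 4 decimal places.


ln(184) = 5.214936.
k * ln(n) = 8 * 5.214936 = 41.719488.
-2L = 928.
BIC = 41.719488 + 928 = 969.719488, which rounds to 969.7195.

969.7195


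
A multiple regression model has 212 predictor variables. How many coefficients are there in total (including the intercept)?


Each predictor gets one coefficient, plus one intercept.
Total parameters = 212 + 1 = 213.

213


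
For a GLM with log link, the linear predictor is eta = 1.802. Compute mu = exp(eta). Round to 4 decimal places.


mu = exp(eta) = exp(1.802).
= 6.0618.

6.0618


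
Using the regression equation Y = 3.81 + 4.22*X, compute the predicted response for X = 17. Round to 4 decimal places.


Predicted value:
Y = 3.81 + (4.22)(17) = 3.81 + 71.7400 = 75.5500.

75.5500


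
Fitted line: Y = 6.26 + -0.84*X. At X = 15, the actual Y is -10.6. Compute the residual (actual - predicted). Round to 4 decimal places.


Predicted = 6.26 + -0.84 * 15 = -6.3400.
Residual = -10.6 - -6.3400 = -4.2600.

-4.2600


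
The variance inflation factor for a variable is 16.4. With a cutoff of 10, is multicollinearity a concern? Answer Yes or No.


Compare VIF = 16.4 to the threshold of 10.
16.4 >= 10, so the answer is Yes.

Yes


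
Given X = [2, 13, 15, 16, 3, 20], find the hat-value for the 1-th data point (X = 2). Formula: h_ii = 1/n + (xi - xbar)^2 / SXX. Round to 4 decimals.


Mean of X: xbar = 11.5000.
SXX = 269.5000.
For X = 2: h = 1/6 + (2 - 11.5000)^2/269.5000 = 0.5015.

0.5015


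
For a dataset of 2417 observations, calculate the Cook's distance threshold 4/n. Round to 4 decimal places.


Cook's distance cutoff = 4/n = 4/2417.
= 0.0017.

0.0017


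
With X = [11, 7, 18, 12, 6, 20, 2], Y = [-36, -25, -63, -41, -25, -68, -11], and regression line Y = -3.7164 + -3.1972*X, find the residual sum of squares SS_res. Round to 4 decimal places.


For each point, residual = actual - predicted.
Residuals: [2.8856, 1.0968, -1.7340, 1.0828, -2.1004, -0.3396, -0.8892].
Sum of squared residuals = 19.0266.

19.0266


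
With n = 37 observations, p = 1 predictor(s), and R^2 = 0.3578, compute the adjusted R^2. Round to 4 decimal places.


Plug in: Adj R^2 = 1 - (1 - 0.3578) * 36/35.
= 1 - 0.6422 * 36/35
= 1 - 23.1192 / 35
= 1 - 0.6605 = 0.3395.

0.3395


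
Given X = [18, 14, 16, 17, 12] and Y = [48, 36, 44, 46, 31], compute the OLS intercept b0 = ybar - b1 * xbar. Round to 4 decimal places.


First find the slope: b1 = 2.9741.
Means: xbar = 15.4000, ybar = 41.0000.
b0 = ybar - b1 * xbar = 41.0000 - 2.9741 * 15.4000 = -4.8017.

-4.8017


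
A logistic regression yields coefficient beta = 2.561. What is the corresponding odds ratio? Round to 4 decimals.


exp(2.561) = 12.9488.
So the odds ratio is 12.9488.

12.9488


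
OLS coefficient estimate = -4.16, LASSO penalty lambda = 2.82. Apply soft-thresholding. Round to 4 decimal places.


Absolute value: |-4.16| = 4.16.
Compare to lambda = 2.82.
Since |beta| > lambda, coefficient = sign(beta)*(|beta| - lambda) = -1.3400.

-1.3400


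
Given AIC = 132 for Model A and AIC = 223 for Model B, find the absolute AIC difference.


Absolute difference = |132 - 223| = 91.
The model with lower AIC (A) is preferred.

91


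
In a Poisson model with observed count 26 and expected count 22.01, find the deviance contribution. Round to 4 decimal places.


First: ln(26/22.01) = 0.166600.
Then: 26 * 0.166600 = 4.331600.
y - mu = 26 - 22.01 = 3.99.
D = 2(4.331600 - 3.99) = 0.683200, which rounds to 0.6832.

0.6832


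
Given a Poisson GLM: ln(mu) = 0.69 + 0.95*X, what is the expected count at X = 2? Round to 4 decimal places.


eta = 0.69 + 0.95 * 2 = 2.5900.
mu = exp(2.5900) = 13.3298.

13.3298


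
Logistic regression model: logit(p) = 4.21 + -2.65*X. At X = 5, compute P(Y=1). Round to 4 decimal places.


Linear predictor: z = 4.21 + -2.65 * 5 = -9.0400.
P = 1/(1 + exp(9.0400)) = 1/(1 + 8433.7771) = 0.0001.

0.0001


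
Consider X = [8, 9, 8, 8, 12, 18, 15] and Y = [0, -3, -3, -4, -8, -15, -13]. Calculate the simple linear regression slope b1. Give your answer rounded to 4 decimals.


First compute the means: xbar = 11.1429, ybar = -6.5714.
Then S_xx = sum((xi - xbar)^2) = 96.8571.
S_xy = sum((xi - xbar)(yi - ybar)) = -131.4286.
b1 = S_xy / S_xx = -131.4286 / 96.8571 = -1.3569.

-1.3569


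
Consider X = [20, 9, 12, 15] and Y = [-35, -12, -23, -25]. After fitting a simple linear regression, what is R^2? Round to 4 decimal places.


After computing the OLS fit (b0=3.6136, b1=-1.9545):
SSres = 14.6136, SStot = 266.7500.
R^2 = 1 - 14.6136/266.7500 = 0.9452.

0.9452


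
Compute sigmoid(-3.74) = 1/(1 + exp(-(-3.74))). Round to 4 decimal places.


First, exp(3.7400) = 42.0980.
Then sigma(z) = 1/(1 + 42.0980) = 0.0232.

0.0232


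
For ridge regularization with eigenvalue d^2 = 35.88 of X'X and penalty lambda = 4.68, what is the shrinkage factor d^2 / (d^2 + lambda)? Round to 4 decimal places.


Denominator = d^2 + lambda = 35.88 + 4.68 = 40.5600.
Shrinkage = 35.88 / 40.5600 = 0.8846.

0.8846


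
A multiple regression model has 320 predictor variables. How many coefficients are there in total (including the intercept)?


Each predictor gets one coefficient, plus one intercept.
Total parameters = 320 + 1 = 321.

321


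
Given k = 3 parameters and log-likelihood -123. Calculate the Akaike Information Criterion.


Compute:
2k = 2*3 = 6.
-2*loglik = -2*(-123) = 246.
AIC = 6 + 246 = 252.

252


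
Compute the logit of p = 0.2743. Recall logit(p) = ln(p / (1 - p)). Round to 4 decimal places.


The odds are p/(1-p) = 0.2743 / 0.7257 = 0.3780.
logit(p) = ln(0.3780) = -0.9729.

-0.9729


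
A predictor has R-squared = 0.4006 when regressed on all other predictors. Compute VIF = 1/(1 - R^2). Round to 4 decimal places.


Denominator: 1 - 0.4006 = 0.5994.
VIF = 1 / 0.5994 = 1.6683.

1.6683


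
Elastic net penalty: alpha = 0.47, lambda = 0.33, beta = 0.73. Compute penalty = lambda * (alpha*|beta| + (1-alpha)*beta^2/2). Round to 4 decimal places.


Compute:
L1 = 0.47 * 0.73 = 0.3431.
L2 = 0.53 * 0.73^2 / 2 = 0.1412.
Penalty = 0.33 * (0.3431 + 0.1412) = 0.1598.

0.1598


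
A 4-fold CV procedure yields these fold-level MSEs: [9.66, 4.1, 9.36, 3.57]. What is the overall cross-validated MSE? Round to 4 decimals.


Add all fold MSEs: 26.6900.
Divide by k = 4: 26.6900/4 = 6.6725.

6.6725


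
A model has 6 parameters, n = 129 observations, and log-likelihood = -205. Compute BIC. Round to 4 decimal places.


ln(129) = 4.859812.
k * ln(n) = 6 * 4.859812 = 29.158872.
-2L = 410.
BIC = 29.158872 + 410 = 439.158872, which rounds to 439.1589.

439.1589


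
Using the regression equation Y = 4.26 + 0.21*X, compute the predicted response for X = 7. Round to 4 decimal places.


Plug X = 7 into Y = 4.26 + 0.21*X:
Y = 4.26 + 1.4700 = 5.7300.

5.7300


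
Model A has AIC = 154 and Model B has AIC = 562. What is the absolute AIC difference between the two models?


|AIC_A - AIC_B| = |154 - 562| = 408.
Model A is preferred (lower AIC).

408


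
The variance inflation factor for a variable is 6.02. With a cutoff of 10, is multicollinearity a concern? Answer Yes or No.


Check: VIF = 6.02 vs threshold = 10.
Since 6.02 < 10, the answer is No.

No


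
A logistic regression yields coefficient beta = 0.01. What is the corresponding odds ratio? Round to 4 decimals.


The odds ratio is computed as:
OR = e^(0.01) = 1.0101.

1.0101


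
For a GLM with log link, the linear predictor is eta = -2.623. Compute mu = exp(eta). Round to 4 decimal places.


The inverse log link gives:
mu = exp(-2.623) = 0.0726.

0.0726


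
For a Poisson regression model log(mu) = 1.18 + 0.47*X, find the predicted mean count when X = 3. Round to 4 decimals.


Linear predictor: eta = 1.18 + (0.47)(3) = 2.5900.
Expected count: mu = exp(2.5900) = 13.3298.

13.3298


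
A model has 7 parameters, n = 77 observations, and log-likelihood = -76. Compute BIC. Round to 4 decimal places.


ln(77) = 4.343805.
k * ln(n) = 7 * 4.343805 = 30.406635.
-2L = 152.
BIC = 30.406635 + 152 = 182.406635, which rounds to 182.4066.

182.4066


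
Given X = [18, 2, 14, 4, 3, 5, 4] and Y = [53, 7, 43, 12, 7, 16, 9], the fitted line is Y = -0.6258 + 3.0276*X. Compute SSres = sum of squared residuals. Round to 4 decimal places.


Compute predicted values, then residuals = yi - yhat_i.
Residuals: [-0.8710, 1.5706, 1.2394, 0.5154, -1.4570, 1.4878, -2.4846].
SSres = sum(residual^2) = 15.5368.

15.5368


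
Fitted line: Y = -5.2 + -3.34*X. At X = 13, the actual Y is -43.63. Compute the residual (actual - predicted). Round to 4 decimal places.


Predicted = -5.2 + -3.34 * 13 = -48.6200.
Residual = -43.63 - -48.6200 = 4.9900.

4.9900


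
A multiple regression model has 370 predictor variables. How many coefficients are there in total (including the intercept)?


Including the intercept, the model has 370 predictor coefficients + 1 intercept.
Total = 371.

371


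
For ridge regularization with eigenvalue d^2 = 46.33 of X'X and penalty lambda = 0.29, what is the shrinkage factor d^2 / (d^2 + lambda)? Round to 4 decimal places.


Compute the denominator: 46.33 + 0.29 = 46.6200.
Shrinkage factor = 46.33 / 46.6200 = 0.9938.

0.9938


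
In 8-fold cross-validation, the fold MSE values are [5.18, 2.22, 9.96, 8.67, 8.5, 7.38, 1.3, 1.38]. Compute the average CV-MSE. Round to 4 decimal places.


Add all fold MSEs: 44.5900.
Divide by k = 8: 44.5900/8 = 5.5738.

5.5738


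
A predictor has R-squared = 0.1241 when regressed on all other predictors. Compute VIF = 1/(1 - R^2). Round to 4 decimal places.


Denominator: 1 - 0.1241 = 0.8759.
VIF = 1 / 0.8759 = 1.1417.

1.1417


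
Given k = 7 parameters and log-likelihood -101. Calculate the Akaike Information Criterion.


AIC = 2k - 2*loglik = 2(7) - 2(-101).
= 14 + 202 = 216.

216


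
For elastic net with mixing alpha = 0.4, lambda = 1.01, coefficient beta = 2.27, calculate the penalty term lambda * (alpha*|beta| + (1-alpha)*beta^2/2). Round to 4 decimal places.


L1 component = 0.4 * |2.27| = 0.9080.
L2 component = 0.6 * 2.27^2 / 2 = 1.5459.
Penalty = 1.01 * (0.9080 + 1.5459) = 1.01 * 2.4539 = 2.4784.

2.4784


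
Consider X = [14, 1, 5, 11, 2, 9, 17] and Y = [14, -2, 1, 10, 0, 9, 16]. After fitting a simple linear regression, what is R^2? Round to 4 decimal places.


The fitted line is Y = -3.0182 + 1.1717*X.
SSres = 7.2406, SStot = 308.8571.
R^2 = 1 - SSres/SStot = 0.9766.

0.9766


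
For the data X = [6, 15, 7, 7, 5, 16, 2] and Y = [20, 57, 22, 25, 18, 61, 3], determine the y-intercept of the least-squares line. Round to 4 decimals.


The slope is b1 = 4.0944.
Sample means are xbar = 8.2857 and ybar = 29.4286.
Intercept: b0 = 29.4286 - (4.0944)(8.2857) = -4.4965.

-4.4965


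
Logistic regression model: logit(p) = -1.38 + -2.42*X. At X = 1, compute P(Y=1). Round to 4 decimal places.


z = -1.38 + -2.42 * 1 = -3.8000.
Sigmoid: P = 1 / (1 + exp(3.8000)) = 0.0219.

0.0219


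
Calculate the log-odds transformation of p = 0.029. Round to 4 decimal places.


1 - p = 0.971.
p/(1-p) = 0.0299.
logit = ln(0.0299) = -3.5110.

-3.5110


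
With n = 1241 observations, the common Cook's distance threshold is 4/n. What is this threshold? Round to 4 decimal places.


The threshold is 4/n.
4/1241 = 0.0032.

0.0032


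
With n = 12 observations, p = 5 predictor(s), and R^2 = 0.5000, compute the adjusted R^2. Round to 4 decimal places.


Adjusted R^2 = 1 - (1 - R^2) * (n-1)/(n-p-1).
(1 - R^2) = 0.5000.
(n-1)/(n-p-1) = 11/6.
(1 - R^2) * (n-1) = 0.5000 * 11 = 5.5000.
Divide by (n-p-1): 5.5000 / 6 = 0.9167.
Adj R^2 = 1 - 0.9167 = 0.0833.

0.0833


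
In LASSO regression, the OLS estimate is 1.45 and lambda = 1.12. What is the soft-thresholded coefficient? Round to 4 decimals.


Check: |1.45| = 1.45 vs lambda = 1.12.
Since |beta| > lambda, coefficient = sign(beta)*(|beta| - lambda) = 0.3300.
Soft-thresholded coefficient = 0.3300.

0.3300


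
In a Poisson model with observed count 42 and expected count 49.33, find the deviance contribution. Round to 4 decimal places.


y/mu = 42/49.33 = 0.851409 (approx.), and ln(42/49.33) = -0.160863.
y * ln(y/mu) = 42 * -0.160863 = -6.756246.
y - mu = -7.33.
D = 2 * (-6.756246 - -7.33) = 1.147508, which rounds to 1.1475.

1.1475


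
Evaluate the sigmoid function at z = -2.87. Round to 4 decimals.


First, exp(2.8700) = 17.6370.
Then sigma(z) = 1/(1 + 17.6370) = 0.0537.

0.0537


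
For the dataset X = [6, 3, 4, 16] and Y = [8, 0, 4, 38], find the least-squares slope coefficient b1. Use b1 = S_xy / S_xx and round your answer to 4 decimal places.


Calculate xbar = 7.2500, ybar = 12.5000.
S_xx = 106.7500, S_xy = 309.5000.
Using b1 = S_xy / S_xx = 309.5000 / 106.7500, we get b1 = 2.8993.

2.8993


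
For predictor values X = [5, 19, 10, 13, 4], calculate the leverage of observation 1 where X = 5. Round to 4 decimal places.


Compute xbar = 10.2000 with n = 5 observations.
SXX = 150.8000.
Leverage = 1/5 + (5 - 10.2000)^2/150.8000 = 0.3793.

0.3793


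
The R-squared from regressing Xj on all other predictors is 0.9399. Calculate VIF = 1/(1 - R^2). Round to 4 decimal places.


VIF = 1 / (1 - 0.9399).
= 1 / 0.0601 = 16.6389.

16.6389


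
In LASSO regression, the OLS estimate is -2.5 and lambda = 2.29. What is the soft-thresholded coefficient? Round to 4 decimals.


Check: |-2.5| = 2.5 vs lambda = 2.29.
Since |beta| > lambda, coefficient = sign(beta)*(|beta| - lambda) = -0.2100.
Soft-thresholded coefficient = -0.2100.

-0.2100


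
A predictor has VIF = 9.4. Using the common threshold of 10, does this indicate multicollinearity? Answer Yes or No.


Check: VIF = 9.4 vs threshold = 10.
Since 9.4 < 10, the answer is No.

No


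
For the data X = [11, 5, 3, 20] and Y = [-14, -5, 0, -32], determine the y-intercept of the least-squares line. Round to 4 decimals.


Compute b1 = -1.8412 from the OLS formula.
With xbar = 9.7500 and ybar = -12.7500, the intercept is:
b0 = -12.7500 - -1.8412 * 9.7500 = 5.2017.

5.2017


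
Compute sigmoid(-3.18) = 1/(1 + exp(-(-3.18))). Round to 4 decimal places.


First, exp(3.1800) = 24.0468.
Then sigma(z) = 1/(1 + 24.0468) = 0.0399.

0.0399


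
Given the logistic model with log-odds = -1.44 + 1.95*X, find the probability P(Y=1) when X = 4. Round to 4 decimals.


z = -1.44 + 1.95 * 4 = 6.3600.
Sigmoid: P = 1 / (1 + exp(-6.3600)) = 0.9983.

0.9983


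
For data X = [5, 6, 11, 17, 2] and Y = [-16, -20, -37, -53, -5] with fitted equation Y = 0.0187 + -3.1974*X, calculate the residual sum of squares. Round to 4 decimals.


Compute predicted values, then residuals = yi - yhat_i.
Residuals: [-0.0317, -0.8343, -1.8473, 1.3371, 1.3761].
SSres = sum(residual^2) = 7.7911.

7.7911


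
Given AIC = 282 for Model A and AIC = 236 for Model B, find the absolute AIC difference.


Compute |282 - 236| = 46.
Model B has the smaller AIC.

46


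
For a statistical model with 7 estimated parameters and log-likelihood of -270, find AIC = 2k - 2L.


AIC = 2k - 2*loglik = 2(7) - 2(-270).
= 14 + 540 = 554.

554


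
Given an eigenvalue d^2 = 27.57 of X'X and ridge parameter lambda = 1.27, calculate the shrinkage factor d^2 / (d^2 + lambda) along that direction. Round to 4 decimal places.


d^2 + lambda = 27.57 + 1.27 = 28.8400.
Shrinkage factor = 27.57/28.8400 = 0.9560.

0.9560


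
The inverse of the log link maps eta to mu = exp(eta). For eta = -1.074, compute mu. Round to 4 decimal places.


mu = exp(eta) = exp(-1.074).
= 0.3416.

0.3416


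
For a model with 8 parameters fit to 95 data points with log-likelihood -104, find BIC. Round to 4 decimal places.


Compute k*ln(n) = 8*ln(95) = 8*4.553877 = 36.431016.
Then -2*loglik = 208.
BIC = 36.431016 + 208 = 244.431016, which rounds to 244.4310.

244.4310


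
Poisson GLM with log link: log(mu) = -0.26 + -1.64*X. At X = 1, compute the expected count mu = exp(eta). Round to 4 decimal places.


Linear predictor: eta = -0.26 + (-1.64)(1) = -1.9000.
Expected count: mu = exp(-1.9000) = 0.1496.

0.1496


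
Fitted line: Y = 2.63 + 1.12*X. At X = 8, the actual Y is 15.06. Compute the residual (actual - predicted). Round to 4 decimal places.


Predicted = 2.63 + 1.12 * 8 = 11.5900.
Residual = 15.06 - 11.5900 = 3.4700.

3.4700


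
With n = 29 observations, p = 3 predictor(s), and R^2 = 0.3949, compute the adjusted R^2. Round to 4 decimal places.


Using the formula:
(1 - 0.3949) = 0.6051.
Multiply by 28/25: 0.6051 * 28 = 16.9428, then 16.9428 / 25 = 0.6777.
Adj R^2 = 1 - 0.6777 = 0.3223.

0.3223


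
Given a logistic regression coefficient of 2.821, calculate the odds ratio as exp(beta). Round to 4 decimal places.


exp(2.821) = 16.7936.
So the odds ratio is 16.7936.

16.7936


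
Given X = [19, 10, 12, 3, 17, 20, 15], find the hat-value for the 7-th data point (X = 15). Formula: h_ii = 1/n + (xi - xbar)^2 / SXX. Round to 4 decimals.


Compute xbar = 13.7143 with n = 7 observations.
SXX = 211.4286.
Leverage = 1/7 + (15 - 13.7143)^2/211.4286 = 0.1507.

0.1507


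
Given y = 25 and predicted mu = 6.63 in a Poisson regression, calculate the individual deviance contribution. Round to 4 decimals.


y/mu = 25/6.63 = 3.770739 (approx.), and ln(25/6.63) = 1.327271.
y * ln(y/mu) = 25 * 1.327271 = 33.181775.
y - mu = 18.37.
D = 2 * (33.181775 - 18.37) = 29.623550, which rounds to 29.6236.

29.6236


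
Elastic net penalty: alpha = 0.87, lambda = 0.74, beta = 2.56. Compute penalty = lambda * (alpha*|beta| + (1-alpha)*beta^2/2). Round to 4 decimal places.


alpha * |beta| = 0.87 * 2.56 = 2.2272.
(1-alpha) * beta^2/2 = 0.13 * 6.5536/2 = 0.4260.
Total = 0.74 * (2.2272 + 0.4260) = 1.9634.

1.9634


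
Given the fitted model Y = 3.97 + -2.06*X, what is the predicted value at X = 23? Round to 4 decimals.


Substitute X = 23 into the equation:
Y = 3.97 + -2.06 * 23 = 3.97 + -47.3800 = -43.4100.

-43.4100


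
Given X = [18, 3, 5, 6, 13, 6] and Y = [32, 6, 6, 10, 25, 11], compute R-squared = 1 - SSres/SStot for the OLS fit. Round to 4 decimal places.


After computing the OLS fit (b0=-0.9215, b1=1.8731):
SSres = 11.3353, SStot = 592.0000.
R^2 = 1 - 11.3353/592.0000 = 0.9809.

0.9809


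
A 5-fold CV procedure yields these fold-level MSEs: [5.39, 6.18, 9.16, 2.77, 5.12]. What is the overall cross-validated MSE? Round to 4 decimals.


Sum of fold MSEs = 28.6200.
Average = 28.6200 / 5 = 5.7240.

5.7240


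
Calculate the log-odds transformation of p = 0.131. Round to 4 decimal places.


Compute the odds: 0.131/0.869 = 0.1507.
Take the natural log: ln(0.1507) = -1.8921.

-1.8921


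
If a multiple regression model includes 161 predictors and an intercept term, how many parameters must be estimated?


Including the intercept, the model has 161 predictor coefficients + 1 intercept.
Total = 162.

162


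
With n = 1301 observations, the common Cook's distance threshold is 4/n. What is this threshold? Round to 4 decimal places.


The threshold is 4/n.
4/1301 = 0.0031.

0.0031


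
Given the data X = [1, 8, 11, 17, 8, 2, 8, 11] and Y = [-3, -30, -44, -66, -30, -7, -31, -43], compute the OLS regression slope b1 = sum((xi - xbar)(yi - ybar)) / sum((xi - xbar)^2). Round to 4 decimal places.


The sample means are xbar = 8.2500 and ybar = -31.7500.
Compute S_xx = 183.5000 and S_xy = -728.5000.
Slope b1 = S_xy / S_xx = -728.5000 / 183.5000 = -3.9700.

-3.9700


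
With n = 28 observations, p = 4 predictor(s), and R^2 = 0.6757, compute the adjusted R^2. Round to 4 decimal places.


Adjusted R^2 = 1 - (1 - R^2) * (n-1)/(n-p-1).
(1 - R^2) = 0.3243.
(n-1)/(n-p-1) = 27/23.
(1 - R^2) * (n-1) = 0.3243 * 27 = 8.7561.
Divide by (n-p-1): 8.7561 / 23 = 0.3807.
Adj R^2 = 1 - 0.3807 = 0.6193.

0.6193


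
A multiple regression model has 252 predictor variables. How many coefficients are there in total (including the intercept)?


Including the intercept, the model has 252 predictor coefficients + 1 intercept.
Total = 253.

253


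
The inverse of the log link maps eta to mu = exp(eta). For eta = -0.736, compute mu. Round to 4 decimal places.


Apply the inverse link:
mu = e^-0.736 = 0.4790.

0.4790


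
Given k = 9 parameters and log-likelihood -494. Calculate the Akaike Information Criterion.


AIC = 2*9 - 2*(-494).
= 18 + 988 = 1006.

1006


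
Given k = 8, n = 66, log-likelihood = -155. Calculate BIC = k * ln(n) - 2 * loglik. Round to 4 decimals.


Compute k*ln(n) = 8*ln(66) = 8*4.189655 = 33.517240.
Then -2*loglik = 310.
BIC = 33.517240 + 310 = 343.517240, which rounds to 343.5172.

343.5172


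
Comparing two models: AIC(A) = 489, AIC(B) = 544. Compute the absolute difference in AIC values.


Absolute difference = |489 - 544| = 55.
The model with lower AIC (A) is preferred.

55


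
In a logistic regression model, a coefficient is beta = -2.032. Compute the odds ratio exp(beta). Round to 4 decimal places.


The odds ratio is computed as:
OR = e^(-2.032) = 0.1311.

0.1311


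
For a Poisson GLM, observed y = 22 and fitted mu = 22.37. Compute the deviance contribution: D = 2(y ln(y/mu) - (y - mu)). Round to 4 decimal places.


First: ln(22/22.37) = -0.016678.
Then: 22 * -0.016678 = -0.366916.
y - mu = 22 - 22.37 = -0.37.
D = 2(-0.366916 - -0.37) = 0.006168, which rounds to 0.0062.

0.0062


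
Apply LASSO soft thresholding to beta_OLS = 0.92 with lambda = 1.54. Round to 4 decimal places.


Check: |0.92| = 0.92 vs lambda = 1.54.
Since |beta| <= lambda, the coefficient is set to 0.
Soft-thresholded coefficient = 0.0000.

0.0000


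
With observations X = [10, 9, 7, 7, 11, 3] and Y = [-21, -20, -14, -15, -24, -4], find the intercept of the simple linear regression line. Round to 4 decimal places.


First find the slope: b1 = -2.4816.
Means: xbar = 7.8333, ybar = -16.3333.
b0 = ybar - b1 * xbar = -16.3333 - -2.4816 * 7.8333 = 3.1061.

3.1061


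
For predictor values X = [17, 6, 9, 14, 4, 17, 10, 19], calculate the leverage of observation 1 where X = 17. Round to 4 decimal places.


Compute xbar = 12.0000 with n = 8 observations.
SXX = 216.0000.
Leverage = 1/8 + (17 - 12.0000)^2/216.0000 = 0.2407.

0.2407
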